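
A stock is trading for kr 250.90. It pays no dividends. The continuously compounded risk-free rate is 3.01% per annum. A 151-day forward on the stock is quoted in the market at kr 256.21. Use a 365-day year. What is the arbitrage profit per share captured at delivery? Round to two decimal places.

kr 2.17 per share

Fair forward: F* = S·e^(carry·T), with carry = r = 0.0301
F* = 250.90 · e^(0.0301 × 151/365) = 250.90 · e^0.012452 = 250.90 × 1.012530 = kr 254.0438
Market kr 256.21 > fair kr 254.0438: forward overpriced → cash-and-carry (buy spot, short the forward).
At maturity, profit = |F_mkt − F*| = |256.21 − 254.0438| = kr 2.17 per share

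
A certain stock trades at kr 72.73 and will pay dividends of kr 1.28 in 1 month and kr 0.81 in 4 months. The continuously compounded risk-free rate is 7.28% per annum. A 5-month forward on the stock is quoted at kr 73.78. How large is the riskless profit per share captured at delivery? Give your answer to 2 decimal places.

kr 0.94 per share

PV(dividends) I = 1.28·e^(−0.0728·1/12) + 0.81·e^(−0.0728·4/12) = 2.0628
Fair forward F* = (S − I)·e^(rT) = (72.73 − 2.0628)·e^0.030333 = 70.6672 × 1.030798 = 72.8436
Market kr 73.78 > fair 72.8436: forward overpriced → cash-and-carry (borrow at r, buy the stock and collect the dividends, short the forward).
Profit at T = |F_mkt − F*| = |73.78 − 72.8436| = kr 0.94 per share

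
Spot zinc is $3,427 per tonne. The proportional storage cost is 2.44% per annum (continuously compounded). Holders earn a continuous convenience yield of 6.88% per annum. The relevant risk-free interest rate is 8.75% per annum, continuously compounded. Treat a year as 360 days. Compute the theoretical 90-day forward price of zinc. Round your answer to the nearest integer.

Net carry = r + u − y = 0.0875 + 0.0244 − 0.0688 = 0.0431
F = S·e^((r+u−y)T) = 3427 · e^(0.0431 × 90/360) = 3427 · e^0.010775
= 3427 × 1.010833 = $3,464 per tonne

$3,464 per tonne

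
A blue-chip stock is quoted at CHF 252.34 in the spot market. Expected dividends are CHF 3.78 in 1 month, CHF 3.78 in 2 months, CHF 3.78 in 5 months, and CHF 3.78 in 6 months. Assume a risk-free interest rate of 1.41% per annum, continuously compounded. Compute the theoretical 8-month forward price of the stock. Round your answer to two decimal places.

PV(dividends) I = 3.78·e^(−0.0141·1/12) + 3.78·e^(−0.0141·2/12) + 3.78·e^(−0.0141·5/12) + 3.78·e^(−0.0141·6/12)
I = 3.7756 + 3.7711 + 3.7579 + 3.7534 = 15.0580
F = (S − I)·e^(rT) = (252.34 − 15.0580) · e^(0.0141·8/12)
= 237.2820 · e^0.009400 = 237.2820 × 1.009444 = CHF 239.52

CHF 239.52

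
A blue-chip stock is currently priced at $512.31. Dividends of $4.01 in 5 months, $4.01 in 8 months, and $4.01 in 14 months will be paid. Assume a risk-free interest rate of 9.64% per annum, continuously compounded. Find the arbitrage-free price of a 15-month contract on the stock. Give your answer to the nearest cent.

$565.29

PV(dividends) I = 4.01·e^(−0.0964·5/12) + 4.01·e^(−0.0964·8/12) + 4.01·e^(−0.0964·14/12)
I = 3.8521 + 3.7604 + 3.5834 = 11.1959
F = (S − I)·e^(rT) = (512.31 − 11.1959) · e^(0.0964·15/12)
= 501.1141 · e^0.120500 = 501.1141 × 1.128061 = $565.29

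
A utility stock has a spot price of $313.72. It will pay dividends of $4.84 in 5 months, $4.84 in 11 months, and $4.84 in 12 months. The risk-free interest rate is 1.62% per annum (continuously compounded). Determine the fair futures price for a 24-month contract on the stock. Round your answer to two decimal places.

PV(dividends) I = 4.84·e^(−0.0162·5/12) + 4.84·e^(−0.0162·11/12) + 4.84·e^(−0.0162·12/12)
I = 4.8074 + 4.7687 + 4.7622 = 14.3383
F = (S − I)·e^(rT) = (313.72 − 14.3383) · e^(0.0162·24/12)
= 299.3817 · e^0.032400 = 299.3817 × 1.032931 = $309.24

$309.24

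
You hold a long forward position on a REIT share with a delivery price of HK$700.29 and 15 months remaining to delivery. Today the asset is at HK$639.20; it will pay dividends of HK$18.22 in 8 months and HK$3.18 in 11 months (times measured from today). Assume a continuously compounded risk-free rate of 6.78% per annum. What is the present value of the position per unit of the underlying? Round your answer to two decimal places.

-HK$24.59

PV(remaining dividends) I = 18.22·e^(−0.0678·8/12) + 3.18·e^(−0.0678·11/12) = 20.4032
Current forward F = (S − I)·e^(rT) = (639.20 − 20.4032)·e^(0.0678·15/12) = 618.7968 × 1.088445 = 673.5263
Value (long) = (F − K)·e^(−rT) = (673.5263 − 700.29) × 0.918742 = -24.5889
Value = -HK$24.59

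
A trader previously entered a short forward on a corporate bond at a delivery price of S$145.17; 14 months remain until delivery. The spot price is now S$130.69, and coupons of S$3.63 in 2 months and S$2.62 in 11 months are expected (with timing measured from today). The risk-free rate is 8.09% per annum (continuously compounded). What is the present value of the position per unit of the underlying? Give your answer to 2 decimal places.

PV(remaining coupons) I = 3.63·e^(−0.0809·2/12) + 2.62·e^(−0.0809·11/12) = 6.0141
Current forward F = (S − I)·e^(rT) = (130.69 − 6.0141)·e^(0.0809·14/12) = 124.6759 × 1.098981 = 137.0164
Value (long) = (F − K)·e^(−rT) = (137.0164 − 145.17) × 0.909934 = -7.4192
Short position value = −(long value) = S$7.42

S$7.42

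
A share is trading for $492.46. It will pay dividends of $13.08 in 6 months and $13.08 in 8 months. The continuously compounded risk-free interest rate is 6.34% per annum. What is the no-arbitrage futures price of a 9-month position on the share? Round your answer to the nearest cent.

PV(dividends) I = 13.08·e^(−0.0634·6/12) + 13.08·e^(−0.0634·8/12)
I = 12.6719 + 12.5387 = 25.2106
F = (S − I)·e^(rT) = (492.46 − 25.2106) · e^(0.0634·9/12)
= 467.2494 · e^0.047550 = 467.2494 × 1.048699 = $490.00

$490.00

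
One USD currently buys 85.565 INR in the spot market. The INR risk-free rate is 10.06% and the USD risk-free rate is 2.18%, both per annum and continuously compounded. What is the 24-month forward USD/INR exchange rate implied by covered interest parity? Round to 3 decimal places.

F = S·e^((r_INR − r_USD)T) = 85.565 · e^((0.1006 − 0.0218) × 24/12)
= 85.565 · e^0.157600 = 85.565 × 1.170698
F = 100.171 INR per USD

100.171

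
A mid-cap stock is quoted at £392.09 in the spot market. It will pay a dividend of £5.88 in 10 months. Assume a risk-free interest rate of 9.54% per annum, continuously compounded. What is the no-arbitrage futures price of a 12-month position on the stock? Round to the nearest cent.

£425.36

PV(dividends) I = 5.88·e^(−0.0954·10/12)
I = 5.4306
F = (S − I)·e^(rT) = (392.09 − 5.4306) · e^(0.0954·12/12)
= 386.6594 · e^0.095400 = 386.6594 × 1.100099 = £425.36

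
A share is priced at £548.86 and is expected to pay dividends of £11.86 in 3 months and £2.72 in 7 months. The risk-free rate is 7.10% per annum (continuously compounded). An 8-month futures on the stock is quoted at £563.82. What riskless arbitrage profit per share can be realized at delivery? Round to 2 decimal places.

PV(dividends) I = 11.86·e^(−0.0710·3/12) + 2.72·e^(−0.0710·7/12) = 14.2610
Fair futures F* = (S − I)·e^(rT) = (548.86 − 14.2610)·e^0.047333 = 534.5990 × 1.048471 = 560.5115
Market £563.82 > fair 560.5115: forward overpriced → cash-and-carry (borrow at r, buy the stock and collect the dividends, short the forward).
Profit at T = |F_mkt − F*| = |563.82 − 560.5115| = £3.31 per share

£3.31 per share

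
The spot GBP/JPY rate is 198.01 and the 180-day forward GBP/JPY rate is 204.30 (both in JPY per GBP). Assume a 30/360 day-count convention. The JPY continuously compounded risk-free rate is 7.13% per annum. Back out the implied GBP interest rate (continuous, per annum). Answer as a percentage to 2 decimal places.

F = S·e^((r_JPY − r_GBP)T) ⇒ r_GBP = r_JPY − ln(F/S)/T
ln(204.30/198.01) = 0.031272; /(180/360) = 0.062544
r_GBP = 0.0713 − 0.062544 = 0.008756
r_GBP = 0.88%

0.88%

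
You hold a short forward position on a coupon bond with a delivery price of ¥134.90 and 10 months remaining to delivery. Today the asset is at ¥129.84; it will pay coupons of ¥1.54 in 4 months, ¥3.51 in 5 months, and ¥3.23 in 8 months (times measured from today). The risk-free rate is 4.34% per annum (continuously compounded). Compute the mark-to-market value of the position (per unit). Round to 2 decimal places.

¥8.37

PV(remaining coupons) I = 1.54·e^(−0.0434·4/12) + 3.51·e^(−0.0434·5/12) + 3.23·e^(−0.0434·8/12) = 8.1029
Current forward F = (S − I)·e^(rT) = (129.84 − 8.1029)·e^(0.0434·10/12) = 121.7371 × 1.036829 = 126.2206
Value (long) = (F − K)·e^(−rT) = (126.2206 − 134.90) × 0.964480 = -8.3711
Short position value = −(long value) = ¥8.37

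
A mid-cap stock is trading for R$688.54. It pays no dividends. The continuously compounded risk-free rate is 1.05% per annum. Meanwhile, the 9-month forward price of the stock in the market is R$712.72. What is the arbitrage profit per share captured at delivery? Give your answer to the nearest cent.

Fair forward: F* = S·e^(carry·T), with carry = r = 0.0105
F* = 688.54 · e^(0.0105 × 9/12) = 688.54 · e^0.007875 = 688.54 × 1.007906 = R$693.9836
Market R$712.72 > fair R$693.9836: forward overpriced → cash-and-carry (buy spot, short the forward).
At maturity, profit = |F_mkt − F*| = |712.72 − 693.9836| = R$18.74 per share

R$18.74 per share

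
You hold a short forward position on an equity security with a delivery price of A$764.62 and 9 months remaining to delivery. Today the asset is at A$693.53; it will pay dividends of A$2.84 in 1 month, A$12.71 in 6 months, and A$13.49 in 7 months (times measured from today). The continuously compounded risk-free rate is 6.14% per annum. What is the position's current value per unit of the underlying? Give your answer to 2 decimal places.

A$64.84

PV(remaining dividends) I = 2.84·e^(−0.0614·1/12) + 12.71·e^(−0.0614·6/12) + 13.49·e^(−0.0614·7/12) = 28.1666
Current forward F = (S − I)·e^(rT) = (693.53 − 28.1666)·e^(0.0614·9/12) = 665.3634 × 1.047127 = 696.7200
Value (long) = (F − K)·e^(−rT) = (696.7200 − 764.62) × 0.954994 = -64.8441
Short position value = −(long value) = A$64.84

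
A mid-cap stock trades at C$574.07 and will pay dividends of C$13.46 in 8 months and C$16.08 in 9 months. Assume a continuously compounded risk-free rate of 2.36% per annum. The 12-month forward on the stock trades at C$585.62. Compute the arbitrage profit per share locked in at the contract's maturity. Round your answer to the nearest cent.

C$27.58 per share

PV(dividends) I = 13.46·e^(−0.0236·8/12) + 16.08·e^(−0.0236·9/12) = 29.0478
Fair forward F* = (S − I)·e^(rT) = (574.07 − 29.0478)·e^0.023600 = 545.0222 × 1.023881 = 558.0379
Market C$585.62 > fair 558.0379: forward overpriced → cash-and-carry (borrow at r, buy the stock and collect the dividends, short the forward).
Profit at T = |F_mkt − F*| = |585.62 − 558.0379| = C$27.58 per share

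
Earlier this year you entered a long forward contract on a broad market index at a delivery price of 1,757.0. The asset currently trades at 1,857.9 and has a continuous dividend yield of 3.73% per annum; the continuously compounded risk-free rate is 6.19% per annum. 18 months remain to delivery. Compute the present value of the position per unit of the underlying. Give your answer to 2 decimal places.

155.60

Current fair forward for the remaining 18 months: F = S·e^((r − q)·T), (r − q) = 0.0619 − 0.0373 = 0.0246
F = 1857.9 · e^(0.0246 × 18/12) = 1857.9 × 1.03758926 = 1927.7371
Value of long forward = (F − K)·e^(−rT) = (1927.7371 − 1757.0) · e^(−0.0619·18/12)
= 170.7371 × 0.91133019 = 155.60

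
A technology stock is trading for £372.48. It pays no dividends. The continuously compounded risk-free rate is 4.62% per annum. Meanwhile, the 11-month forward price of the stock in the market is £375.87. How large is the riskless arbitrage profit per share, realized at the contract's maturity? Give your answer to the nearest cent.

£12.72 per share

Fair forward: F* = S·e^(carry·T), with carry = r = 0.0462
F* = 372.48 · e^(0.0462 × 11/12) = 372.48 · e^0.042350 = 372.48 × 1.043260 = £388.5935
Market £375.87 < fair £388.5935: forward underpriced → reverse cash-and-carry (short spot, go long the forward).
At maturity, profit = |F_mkt − F*| = |375.87 − 388.5935| = £12.72 per share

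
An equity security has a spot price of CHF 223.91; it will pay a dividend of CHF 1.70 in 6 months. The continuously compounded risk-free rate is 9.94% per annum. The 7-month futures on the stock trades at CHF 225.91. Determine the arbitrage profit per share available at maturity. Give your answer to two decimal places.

CHF 9.65 per share

PV(dividends) I = 1.70·e^(−0.0994·6/12) = 1.6176
Fair futures F* = (S − I)·e^(rT) = (223.91 − 1.6176)·e^0.057983 = 222.2924 × 1.059697 = 235.5626
Market CHF 225.91 < fair 235.5626: forward underpriced → reverse cash-and-carry (short the stock, invest proceeds at r, pay the dividends, go long the forward).
Profit at T = |F_mkt − F*| = |225.91 − 235.5626| = CHF 9.65 per share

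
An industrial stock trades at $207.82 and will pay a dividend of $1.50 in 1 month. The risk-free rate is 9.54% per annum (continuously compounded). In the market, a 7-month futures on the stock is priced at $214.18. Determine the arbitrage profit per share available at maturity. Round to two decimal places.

$3.96 per share

PV(dividends) I = 1.50·e^(−0.0954·1/12) = 1.4881
Fair futures F* = (S − I)·e^(rT) = (207.82 − 1.4881)·e^0.055650 = 206.3319 × 1.057228 = 218.1399
Market $214.18 < fair 218.1399: forward underpriced → reverse cash-and-carry (short the stock, invest proceeds at r, pay the dividends, go long the forward).
Profit at T = |F_mkt − F*| = |214.18 − 218.1399| = $3.96 per share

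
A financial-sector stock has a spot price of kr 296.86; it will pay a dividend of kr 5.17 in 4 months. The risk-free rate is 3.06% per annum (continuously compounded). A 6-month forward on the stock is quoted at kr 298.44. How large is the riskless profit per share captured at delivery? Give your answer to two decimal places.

kr 2.20 per share

PV(dividends) I = 5.17·e^(−0.0306·4/12) = 5.1175
Fair forward F* = (S − I)·e^(rT) = (296.86 − 5.1175)·e^0.015300 = 291.7425 × 1.015418 = 296.2406
Market kr 298.44 > fair 296.2406: forward overpriced → cash-and-carry (borrow at r, buy the stock and collect the dividends, short the forward).
Profit at T = |F_mkt − F*| = |298.44 − 296.2406| = kr 2.20 per share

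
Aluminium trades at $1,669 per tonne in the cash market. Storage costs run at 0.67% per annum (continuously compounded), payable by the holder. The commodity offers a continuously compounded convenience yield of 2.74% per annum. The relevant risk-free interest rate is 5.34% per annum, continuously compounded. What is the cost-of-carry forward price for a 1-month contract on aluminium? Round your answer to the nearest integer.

$1,674 per tonne

Net carry = r + u − y = 0.0534 + 0.0067 − 0.0274 = 0.0327
F = S·e^((r+u−y)T) = 1669 · e^(0.0327 × 1/12) = 1669 · e^0.002725
= 1669 × 1.002729 = $1,674 per tonne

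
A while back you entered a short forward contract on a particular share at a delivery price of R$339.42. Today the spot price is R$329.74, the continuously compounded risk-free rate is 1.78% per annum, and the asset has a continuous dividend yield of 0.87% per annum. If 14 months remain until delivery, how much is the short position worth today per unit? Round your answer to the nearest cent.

Current fair forward for the remaining 14 months: F = S·e^((r − q)·T), (r − q) = 0.0178 − 0.0087 = 0.0091
F = 329.74 · e^(0.0091 × 14/12) = 329.74 × 1.010673 = 333.2593
Value of long forward = (F − K)·e^(−rT) = (333.2593 − 339.42) · e^(−0.0178·14/12)
= -6.1607 × 0.979447 = -6.03
Short position value = −(long value) = R$6.03

R$6.03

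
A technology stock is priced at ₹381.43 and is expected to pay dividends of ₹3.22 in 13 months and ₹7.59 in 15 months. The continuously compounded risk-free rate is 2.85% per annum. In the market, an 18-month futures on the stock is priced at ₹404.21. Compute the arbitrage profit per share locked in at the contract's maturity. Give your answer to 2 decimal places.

₹17.02 per share

PV(dividends) I = 3.22·e^(−0.0285·13/12) + 7.59·e^(−0.0285·15/12) = 10.4465
Fair futures F* = (S − I)·e^(rT) = (381.43 − 10.4465)·e^0.042750 = 370.9835 × 1.043677 = 387.1869
Market ₹404.21 > fair 387.1869: forward overpriced → cash-and-carry (borrow at r, buy the stock and collect the dividends, short the forward).
Profit at T = |F_mkt − F*| = |404.21 − 387.1869| = ₹17.02 per share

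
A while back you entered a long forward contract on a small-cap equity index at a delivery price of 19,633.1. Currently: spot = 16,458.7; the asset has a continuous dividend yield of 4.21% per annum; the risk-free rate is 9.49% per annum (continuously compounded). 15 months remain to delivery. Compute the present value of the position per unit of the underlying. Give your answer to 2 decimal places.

Current fair forward for the remaining 15 months: F = S·e^((r − q)·T), (r − q) = 0.0949 − 0.0421 = 0.0528
F = 16458.7 · e^(0.0528 × 15/12) = 16458.7 × 1.06822672 = 17581.6231
Value of long forward = (F − K)·e^(−rT) = (17581.6231 − 19633.1) · e^(−0.0949·15/12)
= -2051.4769 × 0.88814079 = -1822.00

-1822.00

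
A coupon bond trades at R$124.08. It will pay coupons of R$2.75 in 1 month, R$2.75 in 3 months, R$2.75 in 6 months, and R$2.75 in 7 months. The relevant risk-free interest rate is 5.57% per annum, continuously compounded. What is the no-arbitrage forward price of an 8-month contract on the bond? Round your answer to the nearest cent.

PV(coupons) I = 2.75·e^(−0.0557·1/12) + 2.75·e^(−0.0557·3/12) + 2.75·e^(−0.0557·6/12) + 2.75·e^(−0.0557·7/12)
I = 2.7373 + 2.7120 + 2.6745 + 2.6621 = 10.7859
F = (S − I)·e^(rT) = (124.08 − 10.7859) · e^(0.0557·8/12)
= 113.2941 · e^0.037133 = 113.2941 × 1.037831 = R$117.58

R$117.58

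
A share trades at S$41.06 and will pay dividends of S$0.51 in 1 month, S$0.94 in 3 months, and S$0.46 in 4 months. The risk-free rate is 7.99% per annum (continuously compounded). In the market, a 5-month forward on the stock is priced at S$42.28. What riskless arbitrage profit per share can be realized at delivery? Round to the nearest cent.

S$1.77 per share

PV(dividends) I = 0.51·e^(−0.0799·1/12) + 0.94·e^(−0.0799·3/12) + 0.46·e^(−0.0799·4/12) = 1.8759
Fair forward F* = (S − I)·e^(rT) = (41.06 − 1.8759)·e^0.033292 = 39.1841 × 1.033852 = 40.5106
Market S$42.28 > fair 40.5106: forward overpriced → cash-and-carry (borrow at r, buy the stock and collect the dividends, short the forward).
Profit at T = |F_mkt − F*| = |42.28 − 40.5106| = S$1.77 per share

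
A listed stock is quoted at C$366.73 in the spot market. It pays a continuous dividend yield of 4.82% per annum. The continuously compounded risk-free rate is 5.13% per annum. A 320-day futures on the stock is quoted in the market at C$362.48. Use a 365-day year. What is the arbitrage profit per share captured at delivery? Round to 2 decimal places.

Fair futures: F* = S·e^(carry·T), with carry = (r − q) = 0.0513 − 0.0482 = 0.0031
F* = 366.73 · e^(0.0031 × 320/365) = 366.73 · e^0.002718 = 366.73 × 1.002722 = C$367.7282
Market C$362.48 < fair C$367.7282: forward underpriced → reverse cash-and-carry (short spot, go long the forward).
At maturity, profit = |F_mkt − F*| = |362.48 − 367.7282| = C$5.25 per share

C$5.25 per share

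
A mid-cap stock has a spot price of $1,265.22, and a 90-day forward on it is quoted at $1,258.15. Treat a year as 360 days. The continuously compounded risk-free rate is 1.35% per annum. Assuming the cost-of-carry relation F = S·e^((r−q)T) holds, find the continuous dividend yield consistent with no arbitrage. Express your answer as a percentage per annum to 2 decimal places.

From F = S·e^((r−q)T): (r − q) = ln(F/S)/T
ln(1258.15/1265.22) = ln(0.994412) = -0.005604
(r − q) = -0.005604 / (90/360) = -0.022416
q = r − ln(F/S)/T = 0.0135 + 0.022416 = 0.035916
q = 3.59%

3.59%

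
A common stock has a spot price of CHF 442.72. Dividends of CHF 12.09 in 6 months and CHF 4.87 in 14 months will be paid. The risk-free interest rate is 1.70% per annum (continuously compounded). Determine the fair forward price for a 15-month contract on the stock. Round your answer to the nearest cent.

PV(dividends) I = 12.09·e^(−0.0170·6/12) + 4.87·e^(−0.0170·14/12)
I = 11.9877 + 4.7744 = 16.7621
F = (S − I)·e^(rT) = (442.72 − 16.7621) · e^(0.0170·15/12)
= 425.9579 · e^0.021250 = 425.9579 × 1.021477 = CHF 435.11

CHF 435.11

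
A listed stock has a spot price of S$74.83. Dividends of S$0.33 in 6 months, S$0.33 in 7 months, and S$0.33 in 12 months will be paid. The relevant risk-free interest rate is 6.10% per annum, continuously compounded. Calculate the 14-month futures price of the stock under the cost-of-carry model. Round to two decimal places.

PV(dividends) I = 0.33·e^(−0.0610·6/12) + 0.33·e^(−0.0610·7/12) + 0.33·e^(−0.0610·12/12)
I = 0.3201 + 0.3185 + 0.3105 = 0.9491
F = (S − I)·e^(rT) = (74.83 − 0.9491) · e^(0.0610·14/12)
= 73.8809 · e^0.071167 = 73.8809 × 1.073761 = S$79.33

S$79.33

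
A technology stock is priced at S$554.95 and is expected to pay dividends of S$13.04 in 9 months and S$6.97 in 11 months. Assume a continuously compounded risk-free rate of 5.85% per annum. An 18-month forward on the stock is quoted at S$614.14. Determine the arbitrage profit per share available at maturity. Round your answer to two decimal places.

PV(dividends) I = 13.04·e^(−0.0585·9/12) + 6.97·e^(−0.0585·11/12) = 19.0863
Fair forward F* = (S − I)·e^(rT) = (554.95 − 19.0863)·e^0.087750 = 535.8637 × 1.091715 = 585.0104
Market S$614.14 > fair 585.0104: forward overpriced → cash-and-carry (borrow at r, buy the stock and collect the dividends, short the forward).
Profit at T = |F_mkt − F*| = |614.14 − 585.0104| = S$29.13 per share

S$29.13 per share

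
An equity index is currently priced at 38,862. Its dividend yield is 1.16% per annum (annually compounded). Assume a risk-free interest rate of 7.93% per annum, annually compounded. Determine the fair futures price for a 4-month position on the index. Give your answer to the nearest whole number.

39,710

F = S · (1+r)^T / (1+q)^T
= 38862 × 1.025764 / 1.003852 = 38862 × 1.021828
F = 39,710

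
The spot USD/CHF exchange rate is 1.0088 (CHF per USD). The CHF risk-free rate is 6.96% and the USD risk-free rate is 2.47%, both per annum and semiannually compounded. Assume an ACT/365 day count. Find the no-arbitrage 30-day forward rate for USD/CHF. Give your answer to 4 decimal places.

1.0124

By covered interest parity, F = S · (1+r_CHF/2)^(2T) / (1+r_USD/2)^(2T)
= 1.0088 × 1.005639 / 1.002020 = 1.0088 × 1.003612
F = 1.0124 CHF per USD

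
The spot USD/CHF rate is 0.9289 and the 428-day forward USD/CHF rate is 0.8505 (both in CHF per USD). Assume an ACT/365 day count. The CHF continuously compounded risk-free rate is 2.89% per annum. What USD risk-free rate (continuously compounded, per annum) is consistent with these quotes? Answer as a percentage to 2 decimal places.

F = S·e^((r_CHF − r_USD)T) ⇒ r_USD = r_CHF − ln(F/S)/T
ln(0.8505/0.9289) = -0.088177; /(428/365) = -0.075198
r_USD = 0.0289 + 0.075198 = 0.104098
r_USD = 10.41%

10.41%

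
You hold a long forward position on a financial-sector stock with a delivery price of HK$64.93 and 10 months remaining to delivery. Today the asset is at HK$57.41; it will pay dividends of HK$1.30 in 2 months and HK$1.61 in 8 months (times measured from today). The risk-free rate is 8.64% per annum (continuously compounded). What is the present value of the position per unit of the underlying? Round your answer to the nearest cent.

PV(remaining dividends) I = 1.30·e^(−0.0864·2/12) + 1.61·e^(−0.0864·8/12) = 2.8013
Current forward F = (S − I)·e^(rT) = (57.41 − 2.8013)·e^(0.0864·10/12) = 54.6087 × 1.074655 = 58.6855
Value (long) = (F − K)·e^(−rT) = (58.6855 − 64.93) × 0.930531 = -5.8107
Value = -HK$5.81

-HK$5.81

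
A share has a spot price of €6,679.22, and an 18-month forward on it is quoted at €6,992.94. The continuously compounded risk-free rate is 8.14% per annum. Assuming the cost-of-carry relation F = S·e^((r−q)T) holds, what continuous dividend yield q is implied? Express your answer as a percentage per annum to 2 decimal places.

5.08%

From F = S·e^((r−q)T): (r − q) = ln(F/S)/T
ln(6992.94/6679.22) = ln(1.046970) = 0.045900
(r − q) = 0.045900 / (18/12) = 0.030600
q = r − ln(F/S)/T = 0.0814 − 0.030600 = 0.050800
q = 5.08%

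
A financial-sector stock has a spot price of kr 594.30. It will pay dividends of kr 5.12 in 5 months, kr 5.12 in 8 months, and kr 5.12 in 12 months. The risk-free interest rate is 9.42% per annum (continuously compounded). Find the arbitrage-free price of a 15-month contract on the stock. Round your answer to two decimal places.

kr 652.38

PV(dividends) I = 5.12·e^(−0.0942·5/12) + 5.12·e^(−0.0942·8/12) + 5.12·e^(−0.0942·12/12)
I = 4.9229 + 4.8084 + 4.6597 = 14.3910
F = (S − I)·e^(rT) = (594.30 − 14.3910) · e^(0.0942·15/12)
= 579.9090 · e^0.117750 = 579.9090 × 1.124963 = kr 652.38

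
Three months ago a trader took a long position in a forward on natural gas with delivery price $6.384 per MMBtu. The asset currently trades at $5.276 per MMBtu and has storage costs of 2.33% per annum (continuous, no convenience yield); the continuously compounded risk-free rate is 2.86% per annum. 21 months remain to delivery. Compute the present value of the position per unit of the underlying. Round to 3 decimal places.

-$0.577 per MMBtu

Current fair forward for the remaining 21 months: F = S·e^((r + u)·T), (r + u) = 0.0286 + 0.0233 = 0.0519
F = 5.276 · e^(0.0519 × 21/12) = 5.276 × 1.095077 = 5.7776
Value of long forward = (F − K)·e^(−rT) = (5.7776 − 6.384) · e^(−0.0286·21/12)
= -0.6064 × 0.951182 = -0.577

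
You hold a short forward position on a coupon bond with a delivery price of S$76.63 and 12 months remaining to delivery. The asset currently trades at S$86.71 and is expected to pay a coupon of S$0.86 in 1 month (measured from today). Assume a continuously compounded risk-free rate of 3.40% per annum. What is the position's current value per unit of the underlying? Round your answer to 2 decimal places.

-S$11.78

PV(remaining coupons) I = 0.86·e^(−0.0340·1/12) = 0.8576
Current forward F = (S − I)·e^(rT) = (86.71 − 0.8576)·e^(0.0340·12/12) = 85.8524 × 1.034585 = 88.8216
Value (long) = (F − K)·e^(−rT) = (88.8216 − 76.63) × 0.966572 = 11.7841
Short position value = −(long value) = -S$11.78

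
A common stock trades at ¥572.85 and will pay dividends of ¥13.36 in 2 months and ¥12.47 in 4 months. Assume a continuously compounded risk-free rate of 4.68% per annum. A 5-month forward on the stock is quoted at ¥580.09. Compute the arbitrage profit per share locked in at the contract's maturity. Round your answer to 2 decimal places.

¥22.00 per share

PV(dividends) I = 13.36·e^(−0.0468·2/12) + 12.47·e^(−0.0468·4/12) = 25.5332
Fair forward F* = (S − I)·e^(rT) = (572.85 − 25.5332)·e^0.019500 = 547.3168 × 1.019691 = 558.0940
Market ¥580.09 > fair 558.0940: forward overpriced → cash-and-carry (borrow at r, buy the stock and collect the dividends, short the forward).
Profit at T = |F_mkt − F*| = |580.09 − 558.0940| = ¥22.00 per share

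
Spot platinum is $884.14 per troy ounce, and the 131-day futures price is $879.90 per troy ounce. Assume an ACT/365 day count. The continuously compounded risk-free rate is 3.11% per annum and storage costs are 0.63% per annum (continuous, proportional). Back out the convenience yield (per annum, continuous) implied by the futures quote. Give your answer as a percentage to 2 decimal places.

F = S·e^((r+u−y)T) ⇒ (r+u−y) = ln(F/S)/T
ln(879.90/884.14) = -0.004807; /T ⇒ -0.013394
y = r + u − ln(F/S)/T = 0.0311 + 0.0063 + 0.013394 = 0.050794
y = 5.08%

5.08%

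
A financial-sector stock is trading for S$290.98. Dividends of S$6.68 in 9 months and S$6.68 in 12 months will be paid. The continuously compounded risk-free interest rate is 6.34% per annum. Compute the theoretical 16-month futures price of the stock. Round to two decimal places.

PV(dividends) I = 6.68·e^(−0.0634·9/12) + 6.68·e^(−0.0634·12/12)
I = 6.3698 + 6.2696 = 12.6394
F = (S − I)·e^(rT) = (290.98 − 12.6394) · e^(0.0634·16/12)
= 278.3406 · e^0.084533 = 278.3406 × 1.088209 = S$302.89

S$302.89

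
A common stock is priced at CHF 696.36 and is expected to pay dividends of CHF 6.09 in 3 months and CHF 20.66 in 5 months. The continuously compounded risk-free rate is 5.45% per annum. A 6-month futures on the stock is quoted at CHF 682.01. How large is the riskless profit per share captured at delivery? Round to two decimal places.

CHF 6.66 per share

PV(dividends) I = 6.09·e^(−0.0545·3/12) + 20.66·e^(−0.0545·5/12) = 26.2037
Fair futures F* = (S − I)·e^(rT) = (696.36 − 26.2037)·e^0.027250 = 670.1563 × 1.027625 = 688.6694
Market CHF 682.01 < fair 688.6694: forward underpriced → reverse cash-and-carry (short the stock, invest proceeds at r, pay the dividends, go long the forward).
Profit at T = |F_mkt − F*| = |682.01 − 688.6694| = CHF 6.66 per share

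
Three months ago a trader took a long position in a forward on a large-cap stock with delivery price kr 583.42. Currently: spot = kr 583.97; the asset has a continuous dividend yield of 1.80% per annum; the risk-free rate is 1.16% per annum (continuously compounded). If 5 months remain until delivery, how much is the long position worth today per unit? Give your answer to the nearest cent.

Current fair forward for the remaining 5 months: F = S·e^((r − q)·T), (r − q) = 0.0116 − 0.0180 = -0.0064
F = 583.97 · e^(-0.0064 × 5/12) = 583.97 × 0.997337 = 582.4149
Value of long forward = (F − K)·e^(−rT) = (582.4149 − 583.42) · e^(−0.0116·5/12)
= -1.0051 × 0.995178 = -1.00

-kr 1.00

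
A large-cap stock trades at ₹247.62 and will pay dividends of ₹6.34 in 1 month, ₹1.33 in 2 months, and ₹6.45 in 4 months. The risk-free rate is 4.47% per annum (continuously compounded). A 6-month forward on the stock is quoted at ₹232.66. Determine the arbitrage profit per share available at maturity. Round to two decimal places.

₹6.25 per share

PV(dividends) I = 6.34·e^(−0.0447·1/12) + 1.33·e^(−0.0447·2/12) + 6.45·e^(−0.0447·4/12) = 13.9912
Fair forward F* = (S − I)·e^(rT) = (247.62 − 13.9912)·e^0.022350 = 233.6288 × 1.022602 = 238.9093
Market ₹232.66 < fair 238.9093: forward underpriced → reverse cash-and-carry (short the stock, invest proceeds at r, pay the dividends, go long the forward).
Profit at T = |F_mkt − F*| = |232.66 − 238.9093| = ₹6.25 per share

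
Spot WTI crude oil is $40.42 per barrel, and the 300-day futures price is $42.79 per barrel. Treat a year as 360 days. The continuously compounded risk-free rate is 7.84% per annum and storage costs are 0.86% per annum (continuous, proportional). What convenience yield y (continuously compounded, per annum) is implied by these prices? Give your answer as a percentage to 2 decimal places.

F = S·e^((r+u−y)T) ⇒ (r+u−y) = ln(F/S)/T
ln(42.79/40.42) = 0.056980; /T ⇒ 0.068376
y = r + u − ln(F/S)/T = 0.0784 + 0.0086 − 0.068376 = 0.018624
y = 1.86%

1.86%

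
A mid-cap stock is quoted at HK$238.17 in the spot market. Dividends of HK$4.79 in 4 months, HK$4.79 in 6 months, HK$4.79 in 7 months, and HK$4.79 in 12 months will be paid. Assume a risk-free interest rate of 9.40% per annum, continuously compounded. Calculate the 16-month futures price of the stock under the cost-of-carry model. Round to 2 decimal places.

HK$249.45

PV(dividends) I = 4.79·e^(−0.0940·4/12) + 4.79·e^(−0.0940·6/12) + 4.79·e^(−0.0940·7/12) + 4.79·e^(−0.0940·12/12)
I = 4.6422 + 4.5701 + 4.5344 + 4.3603 = 18.1070
F = (S − I)·e^(rT) = (238.17 − 18.1070) · e^(0.0940·16/12)
= 220.0630 · e^0.125333 = 220.0630 × 1.133526 = HK$249.45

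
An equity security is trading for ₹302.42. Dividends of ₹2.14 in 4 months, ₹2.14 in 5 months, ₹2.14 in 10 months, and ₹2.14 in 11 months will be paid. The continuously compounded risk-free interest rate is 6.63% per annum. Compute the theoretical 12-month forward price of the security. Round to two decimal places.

PV(dividends) I = 2.14·e^(−0.0663·4/12) + 2.14·e^(−0.0663·5/12) + 2.14·e^(−0.0663·10/12) + 2.14·e^(−0.0663·11/12)
I = 2.0932 + 2.0817 + 2.0250 + 2.0138 = 8.2137
F = (S − I)·e^(rT) = (302.42 − 8.2137) · e^(0.0663·12/12)
= 294.2063 · e^0.066300 = 294.2063 × 1.068547 = ₹314.37

₹314.37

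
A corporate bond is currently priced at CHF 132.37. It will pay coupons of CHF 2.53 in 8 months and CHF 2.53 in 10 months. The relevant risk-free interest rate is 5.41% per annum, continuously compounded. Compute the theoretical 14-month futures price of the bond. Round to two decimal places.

PV(coupons) I = 2.53·e^(−0.0541·8/12) + 2.53·e^(−0.0541·10/12)
I = 2.4404 + 2.4185 = 4.8589
F = (S − I)·e^(rT) = (132.37 − 4.8589) · e^(0.0541·14/12)
= 127.5111 · e^0.063117 = 127.5111 × 1.065151 = CHF 135.82

CHF 135.82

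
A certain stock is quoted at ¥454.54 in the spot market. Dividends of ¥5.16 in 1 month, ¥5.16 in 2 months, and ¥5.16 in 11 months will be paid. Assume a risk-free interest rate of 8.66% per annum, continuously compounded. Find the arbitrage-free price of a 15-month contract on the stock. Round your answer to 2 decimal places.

PV(dividends) I = 5.16·e^(−0.0866·1/12) + 5.16·e^(−0.0866·2/12) + 5.16·e^(−0.0866·11/12)
I = 5.1229 + 5.0861 + 4.7662 = 14.9752
F = (S − I)·e^(rT) = (454.54 − 14.9752) · e^(0.0866·15/12)
= 439.5648 · e^0.108250 = 439.5648 × 1.114326 = ¥489.82

¥489.82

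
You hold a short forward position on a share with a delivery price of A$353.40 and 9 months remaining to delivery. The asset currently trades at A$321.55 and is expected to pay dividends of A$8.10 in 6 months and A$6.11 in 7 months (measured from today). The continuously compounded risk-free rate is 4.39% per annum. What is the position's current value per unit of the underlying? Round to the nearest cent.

A$34.28

PV(remaining dividends) I = 8.10·e^(−0.0439·6/12) + 6.11·e^(−0.0439·7/12) = 13.8797
Current forward F = (S − I)·e^(rT) = (321.55 − 13.8797)·e^(0.0439·9/12) = 307.6703 × 1.033473 = 317.9689
Value (long) = (F − K)·e^(−rT) = (317.9689 − 353.40) × 0.967611 = -34.2835
Short position value = −(long value) = A$34.28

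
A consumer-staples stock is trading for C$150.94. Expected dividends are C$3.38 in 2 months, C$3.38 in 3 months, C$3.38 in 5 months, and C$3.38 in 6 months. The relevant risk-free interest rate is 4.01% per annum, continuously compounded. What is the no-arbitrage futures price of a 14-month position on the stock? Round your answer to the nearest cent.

PV(dividends) I = 3.38·e^(−0.0401·2/12) + 3.38·e^(−0.0401·3/12) + 3.38·e^(−0.0401·5/12) + 3.38·e^(−0.0401·6/12)
I = 3.3575 + 3.3463 + 3.3240 + 3.3129 = 13.3407
F = (S − I)·e^(rT) = (150.94 − 13.3407) · e^(0.0401·14/12)
= 137.5993 · e^0.046783 = 137.5993 × 1.047895 = C$144.19

C$144.19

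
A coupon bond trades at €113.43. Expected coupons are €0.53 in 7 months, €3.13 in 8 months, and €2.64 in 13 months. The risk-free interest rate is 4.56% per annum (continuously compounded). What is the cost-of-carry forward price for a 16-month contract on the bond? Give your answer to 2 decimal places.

PV(coupons) I = 0.53·e^(−0.0456·7/12) + 3.13·e^(−0.0456·8/12) + 2.64·e^(−0.0456·13/12)
I = 0.5161 + 3.0363 + 2.5128 = 6.0652
F = (S − I)·e^(rT) = (113.43 − 6.0652) · e^(0.0456·16/12)
= 107.3648 · e^0.060800 = 107.3648 × 1.062686 = €114.10

€114.10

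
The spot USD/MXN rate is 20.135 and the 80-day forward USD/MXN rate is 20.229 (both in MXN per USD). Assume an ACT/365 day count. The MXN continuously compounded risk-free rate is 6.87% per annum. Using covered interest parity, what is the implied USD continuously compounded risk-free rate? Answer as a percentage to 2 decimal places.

F = S·e^((r_MXN − r_USD)T) ⇒ r_USD = r_MXN − ln(F/S)/T
ln(20.229/20.135) = 0.004658; /(80/365) = 0.021252
r_USD = 0.0687 − 0.021252 = 0.047448
r_USD = 4.74%

4.74%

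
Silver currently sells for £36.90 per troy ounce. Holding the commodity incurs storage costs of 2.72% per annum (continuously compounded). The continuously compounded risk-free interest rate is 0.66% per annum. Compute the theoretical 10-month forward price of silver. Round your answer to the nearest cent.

£37.95 per troy ounce

Net carry = r + u − y = 0.0066 + 0.0272 − 0.0000 = 0.0338
F = S·e^((r+u−y)T) = 36.90 · e^(0.0338 × 10/12) = 36.90 · e^0.028167
= 36.90 × 1.028567 = £37.95 per troy ounce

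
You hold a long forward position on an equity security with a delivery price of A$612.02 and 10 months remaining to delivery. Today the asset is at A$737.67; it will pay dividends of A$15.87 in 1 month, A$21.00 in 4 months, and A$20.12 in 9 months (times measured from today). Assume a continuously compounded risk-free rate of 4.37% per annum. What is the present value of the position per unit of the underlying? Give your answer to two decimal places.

A$91.56

PV(remaining dividends) I = 15.87·e^(−0.0437·1/12) + 21.00·e^(−0.0437·4/12) + 20.12·e^(−0.0437·9/12) = 55.9799
Current forward F = (S − I)·e^(rT) = (737.67 − 55.9799)·e^(0.0437·10/12) = 681.6901 × 1.037088 = 706.9726
Value (long) = (F − K)·e^(−rT) = (706.9726 − 612.02) × 0.964238 = 91.5569
Value = A$91.56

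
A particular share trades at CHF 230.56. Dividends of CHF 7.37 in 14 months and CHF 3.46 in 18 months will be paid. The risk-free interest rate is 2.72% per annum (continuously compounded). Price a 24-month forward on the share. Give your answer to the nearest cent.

CHF 232.40

PV(dividends) I = 7.37·e^(−0.0272·14/12) + 3.46·e^(−0.0272·18/12)
I = 7.1398 + 3.3217 = 10.4615
F = (S − I)·e^(rT) = (230.56 − 10.4615) · e^(0.0272·24/12)
= 220.0985 · e^0.054400 = 220.0985 × 1.055907 = CHF 232.40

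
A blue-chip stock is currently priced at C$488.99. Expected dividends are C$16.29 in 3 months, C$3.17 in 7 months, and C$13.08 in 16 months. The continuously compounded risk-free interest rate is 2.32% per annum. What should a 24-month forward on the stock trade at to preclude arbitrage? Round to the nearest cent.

PV(dividends) I = 16.29·e^(−0.0232·3/12) + 3.17·e^(−0.0232·7/12) + 13.08·e^(−0.0232·16/12)
I = 16.1958 + 3.1274 + 12.6816 = 32.0048
F = (S − I)·e^(rT) = (488.99 − 32.0048) · e^(0.0232·24/12)
= 456.9852 · e^0.046400 = 456.9852 × 1.047493 = C$478.69

C$478.69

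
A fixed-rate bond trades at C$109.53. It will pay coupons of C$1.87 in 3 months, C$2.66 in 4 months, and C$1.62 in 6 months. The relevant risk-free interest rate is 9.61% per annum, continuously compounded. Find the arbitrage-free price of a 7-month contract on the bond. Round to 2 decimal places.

PV(coupons) I = 1.87·e^(−0.0961·3/12) + 2.66·e^(−0.0961·4/12) + 1.62·e^(−0.0961·6/12)
I = 1.8256 + 2.5761 + 1.5440 = 5.9457
F = (S − I)·e^(rT) = (109.53 − 5.9457) · e^(0.0961·7/12)
= 103.5843 · e^0.056058 = 103.5843 × 1.057659 = C$109.56

C$109.56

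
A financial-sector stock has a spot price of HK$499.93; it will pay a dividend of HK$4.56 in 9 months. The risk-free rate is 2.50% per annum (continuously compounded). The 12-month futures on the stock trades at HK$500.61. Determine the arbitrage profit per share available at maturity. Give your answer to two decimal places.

HK$7.39 per share

PV(dividends) I = 4.56·e^(−0.0250·9/12) = 4.4753
Fair futures F* = (S − I)·e^(rT) = (499.93 − 4.4753)·e^0.025000 = 495.4547 × 1.025315 = 507.9971
Market HK$500.61 < fair 507.9971: forward underpriced → reverse cash-and-carry (short the stock, invest proceeds at r, pay the dividends, go long the forward).
Profit at T = |F_mkt − F*| = |500.61 − 507.9971| = HK$7.39 per share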